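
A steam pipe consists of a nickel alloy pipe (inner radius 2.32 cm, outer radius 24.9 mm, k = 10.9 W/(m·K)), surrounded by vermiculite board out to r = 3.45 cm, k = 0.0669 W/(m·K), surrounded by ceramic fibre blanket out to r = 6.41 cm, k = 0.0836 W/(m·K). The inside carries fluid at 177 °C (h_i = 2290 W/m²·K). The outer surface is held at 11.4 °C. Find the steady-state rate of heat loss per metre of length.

Treat each layer as a resistance in series:
  R'_conv,in = 1/(2πr h) = 1/(2π·0.0232·2290) = 0.002996 m·K/W
  R'_nickel alloy = ln(0.0249/0.0232)/(2πk) = 0.07072/(2π·10.9) = 0.001033 m·K/W
  R'_vermiculite board = ln(0.0345/0.0249)/(2πk) = 0.3261/(2π·0.0669) = 0.7758 m·K/W
  R'_ceramic fibre blanket = ln(0.0641/0.0345)/(2πk) = 0.6195/(2π·0.0836) = 1.179 m·K/W
ΣR = 0.002996 + 0.001033 + 0.7758 + 1.179 = 1.959 m·K/W
Q' = ΔT/ΣR = (177 °C − 11.4 °C)/1.959 = 84.5 W/m

Q' = 84.5 W/m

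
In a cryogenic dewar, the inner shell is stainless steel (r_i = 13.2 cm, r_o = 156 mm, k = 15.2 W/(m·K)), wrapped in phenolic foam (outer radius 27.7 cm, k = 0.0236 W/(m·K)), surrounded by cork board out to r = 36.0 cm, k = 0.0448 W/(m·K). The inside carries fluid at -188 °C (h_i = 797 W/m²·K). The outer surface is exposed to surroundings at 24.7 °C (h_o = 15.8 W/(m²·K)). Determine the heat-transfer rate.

Q = 19.4 W

Series thermal resistances, inner to outer:
  R_conv,in = 1/(4πr²h) = 1/(4π·0.132²·797) = 0.005730 K/W
  R_stainless steel = (1/0.132 − 1/0.156)/(4πk) = 1.166/(4π·15.2) = 0.006102 K/W
  R_phenolic foam = (1/0.156 − 1/0.277)/(4πk) = 2.800/(4π·0.0236) = 9.442 K/W
  R_cork board = (1/0.277 − 1/0.360)/(4πk) = 0.8323/(4π·0.0448) = 1.478 K/W
  R_conv,out = 1/(4πr²h) = 1/(4π·0.360²·15.8) = 0.03886 K/W
ΣR = 0.005730 + 0.006102 + 9.442 + 1.478 + 0.03886 = 10.97 K/W
Q = ΔT/ΣR = (-188 °C − 24.7 °C)/10.97 = -19.4 W
(Negative Q ⇒ heat flows inward; heat gain = 19.4 W.)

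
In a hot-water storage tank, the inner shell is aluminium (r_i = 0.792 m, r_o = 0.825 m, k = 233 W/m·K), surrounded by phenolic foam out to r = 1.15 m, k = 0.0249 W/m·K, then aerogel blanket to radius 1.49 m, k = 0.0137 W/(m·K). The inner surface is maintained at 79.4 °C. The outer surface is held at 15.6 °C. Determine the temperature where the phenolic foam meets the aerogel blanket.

Treat each layer as a resistance in series:
  R_aluminium = (1/0.792 − 1/0.825)/(4πk) = 0.05051/(4π·233) = 1.725×10^-5 K/W
  R_phenolic foam = (1/0.825 − 1/1.15)/(4πk) = 0.3426/(4π·0.0249) = 1.095 K/W
  R_aerogel blanket = (1/1.15 − 1/1.49)/(4πk) = 0.1984/(4π·0.0137) = 1.153 K/W
ΣR = 1.725×10^-5 + 1.095 + 1.153 = 2.248 K/W
Q = ΔT/ΣR = (79.4 °C − 15.6 °C)/2.248 = 28.38 W
From the inner boundary to the phenolic foam/aerogel blanket interface, ΣR_partial = 1.095 K/W.
T_interface = T_in − Q·ΣR_partial = 79.4 °C − (28.38)(1.095) = 48.3 °C

T = 48.3 °C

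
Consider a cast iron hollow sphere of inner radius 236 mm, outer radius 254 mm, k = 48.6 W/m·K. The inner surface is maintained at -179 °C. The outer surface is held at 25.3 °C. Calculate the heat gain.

Q = 416 kW

Q = 4πk·ΔT/(1/r₁ − 1/r₂) = 4π × 48.6 × 204.3 / (1/0.236 − 1/0.254) = 4.16×10^5 W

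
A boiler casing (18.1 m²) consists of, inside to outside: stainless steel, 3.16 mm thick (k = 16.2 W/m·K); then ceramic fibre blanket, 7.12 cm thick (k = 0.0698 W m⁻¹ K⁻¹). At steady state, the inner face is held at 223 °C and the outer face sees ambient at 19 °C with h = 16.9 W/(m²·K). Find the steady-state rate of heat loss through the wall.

Series thermal resistances, inner to outer:
  R_stainless steel = L/(kA) = 0.00316/(16.2·18.1) = 1.078×10^-5 K/W
  R_ceramic fibre blanket = L/(kA) = 0.0712/(0.0698·18.1) = 0.05636 K/W
  R_conv,out = 1/(hA) = 1/(16.9·18.1) = 0.003269 K/W
ΣR = 1.078×10^-5 + 0.05636 + 0.003269 = 0.05964 K/W
Q = ΔT/ΣR = (223 °C − 19 °C)/0.05964 = 3420 W

Q = 3420 W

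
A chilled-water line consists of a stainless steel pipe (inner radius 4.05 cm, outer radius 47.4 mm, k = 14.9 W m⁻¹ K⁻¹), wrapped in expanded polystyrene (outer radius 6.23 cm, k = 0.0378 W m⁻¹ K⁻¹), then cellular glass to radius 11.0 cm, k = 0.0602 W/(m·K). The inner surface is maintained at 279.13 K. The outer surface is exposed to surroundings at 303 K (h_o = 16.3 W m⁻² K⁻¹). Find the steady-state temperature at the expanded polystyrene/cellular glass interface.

Series thermal resistances, inner to outer:
  R'_stainless steel = ln(0.0474/0.0405)/(2πk) = 0.1573/(2π·14.9) = 0.001680 m·K/W
  R'_expanded polystyrene = ln(0.0623/0.0474)/(2πk) = 0.2733/(2π·0.0378) = 1.151 m·K/W
  R'_cellular glass = ln(0.110/0.0623)/(2πk) = 0.5685/(2π·0.0602) = 1.503 m·K/W
  R'_conv,out = 1/(2πr h) = 1/(2π·0.110·16.3) = 0.08876 m·K/W
ΣR = 0.001680 + 1.151 + 1.503 + 0.08876 = 2.744 m·K/W
Q' = ΔT/ΣR = (279.13 K − 303 K)/2.744 = -8.699 W/m
From the inner boundary to the expanded polystyrene/cellular glass interface, ΣR_partial = 1.153 m·K/W.
T_interface = T_in − Q'·ΣR_partial = 279.13 K − (-8.699)(1.153) = 289.2 K

T = 289.2 K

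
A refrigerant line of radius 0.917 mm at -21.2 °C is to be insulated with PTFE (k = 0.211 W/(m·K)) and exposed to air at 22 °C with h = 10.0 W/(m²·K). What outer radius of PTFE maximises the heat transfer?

For a cylinder, r_cr = k_ins/h = 0.211/10.0 = 0.0211 m = 2.11 cm

r_cr = 2.11 cm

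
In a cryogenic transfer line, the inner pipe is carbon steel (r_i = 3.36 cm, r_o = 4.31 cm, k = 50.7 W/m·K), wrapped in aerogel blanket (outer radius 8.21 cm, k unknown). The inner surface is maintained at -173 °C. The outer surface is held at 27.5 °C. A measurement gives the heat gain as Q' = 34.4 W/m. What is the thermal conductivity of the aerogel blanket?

ΣR = ΔT/Q' = |-173 − 27.5|/34.4 = 5.828 m·K/W
Known resistances:
  R'_carbon steel = ln(0.0431/0.0336)/(2πk) = 0.2490/(2π·50.7) = 7.816×10^-4 m·K/W
R_aerogel blanket = ΣR − ΣR_known = 5.828 − 7.816×10^-4 = 5.827 m·K/W
ln(r₂/r₁)/(2πk) = 5.827 ⇒ k = 0.6444/(2π·5.827) = 0.0176 W/m·K

k = 0.0176 W/m·K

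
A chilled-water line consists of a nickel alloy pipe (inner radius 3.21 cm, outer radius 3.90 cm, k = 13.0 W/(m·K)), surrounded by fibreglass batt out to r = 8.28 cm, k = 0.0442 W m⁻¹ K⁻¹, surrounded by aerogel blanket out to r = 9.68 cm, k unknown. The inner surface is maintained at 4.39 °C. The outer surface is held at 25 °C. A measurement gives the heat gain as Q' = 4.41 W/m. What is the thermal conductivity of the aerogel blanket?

k = 0.0127 W/m·K

ΣR = ΔT/Q' = |4.39 − 25|/4.41 = 4.673 m·K/W
Known resistances:
  R'_nickel alloy = ln(0.0390/0.0321)/(2πk) = 0.1947/(2π·13.0) = 0.002384 m·K/W
  R'_fibreglass batt = ln(0.0828/0.0390)/(2πk) = 0.7529/(2π·0.0442) = 2.711 m·K/W
R_aerogel blanket = ΣR − ΣR_known = 4.673 − 2.713 = 1.960 m·K/W
ln(r₂/r₁)/(2πk) = 1.960 ⇒ k = 0.1562/(2π·1.960) = 0.0127 W/m·K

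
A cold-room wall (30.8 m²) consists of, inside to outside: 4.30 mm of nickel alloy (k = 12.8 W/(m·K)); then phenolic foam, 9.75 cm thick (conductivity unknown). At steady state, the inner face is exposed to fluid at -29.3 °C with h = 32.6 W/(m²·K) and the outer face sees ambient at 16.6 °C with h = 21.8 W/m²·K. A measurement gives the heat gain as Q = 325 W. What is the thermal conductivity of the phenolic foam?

ΣR = ΔT/Q = |-29.3 − 16.6|/325 = 0.1412 K/W
Known resistances:
  R_conv,in = 1/(hA) = 1/(32.6·30.8) = 9.959×10^-4 K/W
  R_nickel alloy = L/(kA) = 0.00430/(12.8·30.8) = 1.091×10^-5 K/W
  R_conv,out = 1/(hA) = 1/(21.8·30.8) = 0.001489 K/W
R_phenolic foam = ΣR − ΣR_known = 0.1412 − 0.002496 = 0.1387 K/W
L/(kA) = 0.1387 ⇒ k = 0.0975/(0.1387·30.8) = 0.0228 W/m·K

k = 0.0228 W/m·K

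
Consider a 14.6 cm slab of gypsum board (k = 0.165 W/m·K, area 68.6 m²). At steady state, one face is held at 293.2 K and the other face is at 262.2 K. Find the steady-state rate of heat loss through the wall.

Q = kA·ΔT/L = 0.165 × 68.6 × |293.2 K − 262.2 K| / 0.146 = 2400 W

Q = 2400 W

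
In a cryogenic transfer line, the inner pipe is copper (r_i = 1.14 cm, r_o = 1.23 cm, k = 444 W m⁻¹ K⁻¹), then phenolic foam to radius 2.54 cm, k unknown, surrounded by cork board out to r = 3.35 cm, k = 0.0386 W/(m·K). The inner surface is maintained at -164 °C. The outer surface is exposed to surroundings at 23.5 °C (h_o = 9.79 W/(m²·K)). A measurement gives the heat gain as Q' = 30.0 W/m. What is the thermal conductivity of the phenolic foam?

k = 0.0250 W/m·K

ΣR = ΔT/Q' = |-164 − 23.5|/30.0 = 6.250 m·K/W
Known resistances:
  R'_copper = ln(0.0123/0.0114)/(2πk) = 0.07599/(2π·444) = 2.724×10^-5 m·K/W
  R'_cork board = ln(0.0335/0.0254)/(2πk) = 0.2768/(2π·0.0386) = 1.141 m·K/W
  R'_conv,out = 1/(2πr h) = 1/(2π·0.0335·9.79) = 0.4853 m·K/W
R_phenolic foam = ΣR − ΣR_known = 6.250 − 1.626 = 4.624 m·K/W
ln(r₂/r₁)/(2πk) = 4.624 ⇒ k = 0.7251/(2π·4.624) = 0.0250 W/m·K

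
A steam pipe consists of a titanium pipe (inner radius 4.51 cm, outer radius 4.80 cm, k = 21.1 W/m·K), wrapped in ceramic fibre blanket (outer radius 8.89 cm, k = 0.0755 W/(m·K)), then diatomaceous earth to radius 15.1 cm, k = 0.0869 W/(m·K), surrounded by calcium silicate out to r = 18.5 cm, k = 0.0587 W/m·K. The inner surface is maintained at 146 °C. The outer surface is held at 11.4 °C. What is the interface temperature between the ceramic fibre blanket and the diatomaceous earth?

Treat each layer as a resistance in series:
  R'_titanium = ln(0.0480/0.0451)/(2πk) = 0.06232/(2π·21.1) = 4.701×10^-4 m·K/W
  R'_ceramic fibre blanket = ln(0.0889/0.0480)/(2πk) = 0.6163/(2π·0.0755) = 1.299 m·K/W
  R'_diatomaceous earth = ln(0.151/0.0889)/(2πk) = 0.5298/(2π·0.0869) = 0.9703 m·K/W
  R'_calcium silicate = ln(0.185/0.151)/(2πk) = 0.2031/(2π·0.0587) = 0.5506 m·K/W
ΣR = 4.701×10^-4 + 1.299 + 0.9703 + 0.5506 = 2.820 m·K/W
Q' = ΔT/ΣR = (146 °C − 11.4 °C)/2.820 = 47.73 W/m
From the inner boundary to the ceramic fibre blanket/diatomaceous earth interface, ΣR_partial = 1.299 m·K/W.
T_interface = T_in − Q'·ΣR_partial = 146 °C − (47.73)(1.299) = 84.0 °C

T = 84.0 °C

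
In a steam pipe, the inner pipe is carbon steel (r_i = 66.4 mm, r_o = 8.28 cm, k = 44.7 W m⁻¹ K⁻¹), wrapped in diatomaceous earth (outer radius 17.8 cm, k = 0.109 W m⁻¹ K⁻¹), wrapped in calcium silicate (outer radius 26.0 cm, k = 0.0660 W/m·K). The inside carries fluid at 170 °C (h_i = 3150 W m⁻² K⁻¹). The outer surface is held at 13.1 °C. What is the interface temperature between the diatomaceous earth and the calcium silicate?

Resistance network (inner→outer):
  R'_conv,in = 1/(2πr h) = 1/(2π·0.0664·3150) = 7.609×10^-4 m·K/W
  R'_carbon steel = ln(0.0828/0.0664)/(2πk) = 0.2207/(2π·44.7) = 7.859×10^-4 m·K/W
  R'_diatomaceous earth = ln(0.178/0.0828)/(2πk) = 0.7654/(2π·0.109) = 1.118 m·K/W
  R'_calcium silicate = ln(0.260/0.178)/(2πk) = 0.3789/(2π·0.0660) = 0.9137 m·K/W
ΣR = 7.609×10^-4 + 7.859×10^-4 + 1.118 + 0.9137 = 2.033 m·K/W
Q' = ΔT/ΣR = (170 °C − 13.1 °C)/2.033 = 77.18 W/m
From the inner boundary to the diatomaceous earth/calcium silicate interface, ΣR_partial = 1.120 m·K/W.
T_interface = T_in − Q'·ΣR_partial = 170 °C − (77.18)(1.120) = 83.6 °C

T = 83.6 °C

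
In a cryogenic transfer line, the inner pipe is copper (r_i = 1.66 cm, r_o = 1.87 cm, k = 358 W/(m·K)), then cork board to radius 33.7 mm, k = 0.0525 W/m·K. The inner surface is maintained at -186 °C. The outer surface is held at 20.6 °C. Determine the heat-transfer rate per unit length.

Series thermal resistances, inner to outer:
  R'_copper = ln(0.0187/0.0166)/(2πk) = 0.1191/(2π·358) = 5.296×10^-5 m·K/W
  R'_cork board = ln(0.0337/0.0187)/(2πk) = 0.5890/(2π·0.0525) = 1.785 m·K/W
ΣR = 5.296×10^-5 + 1.785 = 1.785 m·K/W
Q' = ΔT/ΣR = (-186 °C − 20.6 °C)/1.785 = -116 W/m
(Negative Q' ⇒ heat flows inward; heat gain = 116 W/m.)

Q' = 116 W/m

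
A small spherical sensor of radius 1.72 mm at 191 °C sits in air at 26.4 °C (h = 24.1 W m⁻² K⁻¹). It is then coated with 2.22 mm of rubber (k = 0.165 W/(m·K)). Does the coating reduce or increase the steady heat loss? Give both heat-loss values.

Critical radius for a sphere: r_cr = 2k/h = 0.0137 m = 1.37 cm.
Outer radius after coating: r₂ = 0.00172 + 0.00222 = 0.00394 m.
Since r₁ < r_cr and r₂ ≤ r_cr, the coating moves toward the maximum at r_cr — heat loss rises.
Bare: R = 1/(4πr₁²h) = 1116 K/W; Q = 164.6/1116 = 0.147 W.
Coated: R = R_cond + R_conv = 370.7 K/W; Q = 164.6/370.7 = 0.444 W.

increases: 0.147 → 0.444 W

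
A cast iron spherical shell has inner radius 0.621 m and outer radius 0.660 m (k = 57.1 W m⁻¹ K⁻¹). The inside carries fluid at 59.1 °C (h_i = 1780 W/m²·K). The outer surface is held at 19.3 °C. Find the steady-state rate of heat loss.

Treat each layer as a resistance in series:
  R_conv,in = 1/(4πr²h) = 1/(4π·0.621²·1780) = 1.159×10^-4 K/W
  R_cast iron = (1/0.621 − 1/0.660)/(4πk) = 0.09515/(4π·57.1) = 1.326×10^-4 K/W
ΣR = 1.159×10^-4 + 1.326×10^-4 = 2.485×10^-4 K/W
Q = ΔT/ΣR = (59.1 °C − 19.3 °C)/2.485×10^-4 = 1.60×10^5 W

Q = 1.60×10^5 W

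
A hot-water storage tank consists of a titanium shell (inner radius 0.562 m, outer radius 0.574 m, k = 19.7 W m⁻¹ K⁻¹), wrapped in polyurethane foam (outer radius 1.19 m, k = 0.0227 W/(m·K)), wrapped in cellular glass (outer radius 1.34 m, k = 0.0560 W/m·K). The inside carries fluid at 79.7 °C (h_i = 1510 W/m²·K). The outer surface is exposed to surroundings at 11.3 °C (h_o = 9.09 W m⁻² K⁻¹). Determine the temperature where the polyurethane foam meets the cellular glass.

Resistance network (inner→outer):
  R_conv,in = 1/(4πr²h) = 1/(4π·0.562²·1510) = 1.669×10^-4 K/W
  R_titanium = (1/0.562 − 1/0.574)/(4πk) = 0.03720/(4π·19.7) = 1.503×10^-4 K/W
  R_polyurethane foam = (1/0.574 − 1/1.19)/(4πk) = 0.9018/(4π·0.0227) = 3.161 K/W
  R_cellular glass = (1/1.19 − 1/1.34)/(4πk) = 0.09407/(4π·0.0560) = 0.1337 K/W
  R_conv,out = 1/(4πr²h) = 1/(4π·1.34²·9.09) = 0.004875 K/W
ΣR = 1.669×10^-4 + 1.503×10^-4 + 3.161 + 0.1337 + 0.004875 = 3.300 K/W
Q = ΔT/ΣR = (79.7 °C − 11.3 °C)/3.300 = 20.73 W
From the inner boundary to the polyurethane foam/cellular glass interface, ΣR_partial = 3.161 K/W.
T_interface = T_in − Q·ΣR_partial = 79.7 °C − (20.73)(3.161) = 14.2 °C

T = 14.2 °C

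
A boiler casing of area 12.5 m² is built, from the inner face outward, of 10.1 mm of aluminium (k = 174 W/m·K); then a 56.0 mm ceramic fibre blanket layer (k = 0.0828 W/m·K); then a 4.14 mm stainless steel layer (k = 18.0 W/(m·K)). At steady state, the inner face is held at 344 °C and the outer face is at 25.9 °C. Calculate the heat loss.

Q = 5.88 kW

Resistance network (inner→outer):
  R_aluminium = L/(kA) = 0.0101/(174·12.5) = 4.644×10^-6 K/W
  R_ceramic fibre blanket = L/(kA) = 0.0560/(0.0828·12.5) = 0.05411 K/W
  R_stainless steel = L/(kA) = 0.00414/(18.0·12.5) = 1.840×10^-5 K/W
ΣR = 4.644×10^-6 + 0.05411 + 1.840×10^-5 = 0.05413 K/W
Q = ΔT/ΣR = (344 °C − 25.9 °C)/0.05413 = 5880 W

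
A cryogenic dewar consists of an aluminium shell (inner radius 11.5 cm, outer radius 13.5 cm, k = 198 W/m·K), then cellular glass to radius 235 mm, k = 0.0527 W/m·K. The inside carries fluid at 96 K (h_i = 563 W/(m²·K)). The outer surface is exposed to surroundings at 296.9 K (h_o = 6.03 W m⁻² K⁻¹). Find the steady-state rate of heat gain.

Resistance network (inner→outer):
  R_conv,in = 1/(4πr²h) = 1/(4π·0.115²·563) = 0.01069 K/W
  R_aluminium = (1/0.115 − 1/0.135)/(4πk) = 1.288/(4π·198) = 5.178×10^-4 K/W
  R_cellular glass = (1/0.135 − 1/0.235)/(4πk) = 3.152/(4π·0.0527) = 4.760 K/W
  R_conv,out = 1/(4πr²h) = 1/(4π·0.235²·6.03) = 0.2390 K/W
ΣR = 0.01069 + 5.178×10^-4 + 4.760 + 0.2390 = 5.010 K/W
Q = ΔT/ΣR = (96 K − 296.9 K)/5.010 = -40.1 W
(Negative Q ⇒ heat flows inward; heat gain = 40.1 W.)

Q = 40.1 W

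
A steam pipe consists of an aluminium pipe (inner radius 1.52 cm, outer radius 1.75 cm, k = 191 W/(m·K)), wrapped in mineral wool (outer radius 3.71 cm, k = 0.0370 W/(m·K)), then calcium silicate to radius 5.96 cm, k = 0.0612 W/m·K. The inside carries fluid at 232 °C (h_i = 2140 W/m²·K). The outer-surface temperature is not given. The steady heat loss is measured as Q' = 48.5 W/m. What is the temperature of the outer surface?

T_out = 15.2 °C

Sum the resistances:
  R'_conv,in = 1/(2πr h) = 1/(2π·0.0152·2140) = 0.004893 m·K/W
  R'_aluminium = ln(0.0175/0.0152)/(2πk) = 0.1409/(2π·191) = 1.174×10^-4 m·K/W
  R'_mineral wool = ln(0.0371/0.0175)/(2πk) = 0.7514/(2π·0.0370) = 3.232 m·K/W
  R'_calcium silicate = ln(0.0596/0.0371)/(2πk) = 0.4740/(2π·0.0612) = 1.233 m·K/W
ΣR = 4.470 m·K/W
ΔT = Q'·ΣR = 48.5 × 4.470 = 216.8 K
Heat flows outward, so T_out = T_in − ΔT = 232 − 216.8 = 15.2 °C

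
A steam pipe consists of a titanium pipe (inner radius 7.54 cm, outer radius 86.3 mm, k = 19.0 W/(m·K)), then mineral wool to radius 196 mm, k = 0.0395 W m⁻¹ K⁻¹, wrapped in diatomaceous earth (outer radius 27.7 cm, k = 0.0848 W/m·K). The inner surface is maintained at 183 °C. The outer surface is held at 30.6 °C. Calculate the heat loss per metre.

Resistance network (inner→outer):
  R'_titanium = ln(0.0863/0.0754)/(2πk) = 0.1350/(2π·19.0) = 0.001131 m·K/W
  R'_mineral wool = ln(0.196/0.0863)/(2πk) = 0.8203/(2π·0.0395) = 3.305 m·K/W
  R'_diatomaceous earth = ln(0.277/0.196)/(2πk) = 0.3459/(2π·0.0848) = 0.6492 m·K/W
ΣR = 0.001131 + 3.305 + 0.6492 = 3.955 m·K/W
Q' = ΔT/ΣR = (183 °C − 30.6 °C)/3.955 = 38.5 W/m

Q' = 38.5 W/m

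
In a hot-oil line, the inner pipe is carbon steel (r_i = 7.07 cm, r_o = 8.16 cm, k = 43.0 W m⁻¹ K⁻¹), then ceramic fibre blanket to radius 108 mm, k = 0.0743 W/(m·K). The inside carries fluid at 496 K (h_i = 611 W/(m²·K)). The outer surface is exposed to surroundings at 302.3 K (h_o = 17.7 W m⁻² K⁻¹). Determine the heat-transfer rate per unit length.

Treat each layer as a resistance in series:
  R'_conv,in = 1/(2πr h) = 1/(2π·0.0707·611) = 0.003684 m·K/W
  R'_carbon steel = ln(0.0816/0.0707)/(2πk) = 0.1434/(2π·43.0) = 5.307×10^-4 m·K/W
  R'_ceramic fibre blanket = ln(0.108/0.0816)/(2πk) = 0.2803/(2π·0.0743) = 0.6004 m·K/W
  R'_conv,out = 1/(2πr h) = 1/(2π·0.108·17.7) = 0.08326 m·K/W
ΣR = 0.003684 + 5.307×10^-4 + 0.6004 + 0.08326 = 0.6879 m·K/W
Q' = ΔT/ΣR = (496 K − 302.3 K)/0.6879 = 282 W/m

Q' = 282 W/m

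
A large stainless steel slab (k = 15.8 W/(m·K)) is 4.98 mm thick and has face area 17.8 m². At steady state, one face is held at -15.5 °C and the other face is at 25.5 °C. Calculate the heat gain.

Q = 2320 kW

Q = kA·ΔT/L = 15.8 × 17.8 × |-15.5 °C − 25.5 °C| / 0.00498 = 2.32×10^6 W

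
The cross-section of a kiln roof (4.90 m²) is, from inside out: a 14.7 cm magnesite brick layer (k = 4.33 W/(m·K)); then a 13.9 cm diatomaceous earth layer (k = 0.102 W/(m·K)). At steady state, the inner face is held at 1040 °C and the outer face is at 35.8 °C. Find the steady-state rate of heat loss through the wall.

Resistance network (inner→outer):
  R_magnesite brick = L/(kA) = 0.147/(4.33·4.90) = 0.006928 K/W
  R_diatomaceous earth = L/(kA) = 0.139/(0.102·4.90) = 0.2781 K/W
ΣR = 0.006928 + 0.2781 = 0.2850 K/W
Q = ΔT/ΣR = (1040 °C − 35.8 °C)/0.2850 = 3520 W

Q = 3.52 kW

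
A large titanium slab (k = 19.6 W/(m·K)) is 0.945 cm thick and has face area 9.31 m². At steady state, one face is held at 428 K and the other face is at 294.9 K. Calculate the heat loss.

Q = 2570 kW

Q = kA·ΔT/L = 19.6 × 9.31 × |428 K − 294.9 K| / 0.00945 = 2.57×10^6 W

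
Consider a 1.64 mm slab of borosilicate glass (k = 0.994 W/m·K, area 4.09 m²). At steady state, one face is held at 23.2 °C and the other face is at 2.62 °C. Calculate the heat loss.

Q = kA·ΔT/L = 0.994 × 4.09 × |23.2 °C − 2.62 °C| / 0.00164 = 51000 W

Q = 51000 W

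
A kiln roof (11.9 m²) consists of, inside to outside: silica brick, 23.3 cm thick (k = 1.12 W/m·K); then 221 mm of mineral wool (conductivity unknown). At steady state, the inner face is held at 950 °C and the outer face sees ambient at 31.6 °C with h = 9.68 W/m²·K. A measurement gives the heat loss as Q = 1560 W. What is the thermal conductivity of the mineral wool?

k = 0.0330 W/m·K

ΣR = ΔT/Q = |950 − 31.6|/1560 = 0.5887 K/W
Known resistances:
  R_silica brick = L/(kA) = 0.233/(1.12·11.9) = 0.01748 K/W
  R_conv,out = 1/(hA) = 1/(9.68·11.9) = 0.008681 K/W
R_mineral wool = ΣR − ΣR_known = 0.5887 − 0.02616 = 0.5625 K/W
L/(kA) = 0.5625 ⇒ k = 0.221/(0.5625·11.9) = 0.0330 W/m·K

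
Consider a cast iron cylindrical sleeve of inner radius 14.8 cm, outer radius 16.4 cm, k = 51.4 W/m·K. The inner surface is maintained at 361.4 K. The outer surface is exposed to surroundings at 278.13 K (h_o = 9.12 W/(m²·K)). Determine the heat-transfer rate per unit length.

Q' = 780 W/m

Series thermal resistances, inner to outer:
  R'_cast iron = ln(0.164/0.148)/(2πk) = 0.1027/(2π·51.4) = 3.179×10^-4 m·K/W
  R'_conv,out = 1/(2πr h) = 1/(2π·0.164·9.12) = 0.1064 m·K/W
ΣR = 3.179×10^-4 + 0.1064 = 0.1067 m·K/W
Q' = ΔT/ΣR = (361.4 K − 278.13 K)/0.1067 = 780 W/m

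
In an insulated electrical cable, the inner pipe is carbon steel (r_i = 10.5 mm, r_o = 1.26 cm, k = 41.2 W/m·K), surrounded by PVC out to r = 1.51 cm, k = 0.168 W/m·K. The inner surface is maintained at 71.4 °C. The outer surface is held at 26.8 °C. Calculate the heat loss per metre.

Treat each layer as a resistance in series:
  R'_carbon steel = ln(0.0126/0.0105)/(2πk) = 0.1823/(2π·41.2) = 7.043×10^-4 m·K/W
  R'_PVC = ln(0.0151/0.0126)/(2πk) = 0.1810/(2π·0.168) = 0.1715 m·K/W
ΣR = 7.043×10^-4 + 0.1715 = 0.1722 m·K/W
Q' = ΔT/ΣR = (71.4 °C − 26.8 °C)/0.1722 = 259 W/m

Q' = 259 W/m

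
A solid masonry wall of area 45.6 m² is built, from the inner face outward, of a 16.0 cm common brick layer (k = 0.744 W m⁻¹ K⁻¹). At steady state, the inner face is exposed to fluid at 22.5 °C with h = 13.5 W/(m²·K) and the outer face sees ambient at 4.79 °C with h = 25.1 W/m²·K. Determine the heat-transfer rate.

Treat each layer as a resistance in series:
  R_conv,in = 1/(hA) = 1/(13.5·45.6) = 0.001624 K/W
  R_common brick = L/(kA) = 0.160/(0.744·45.6) = 0.004716 K/W
  R_conv,out = 1/(hA) = 1/(25.1·45.6) = 8.737×10^-4 K/W
ΣR = 0.001624 + 0.004716 + 8.737×10^-4 = 0.007214 K/W
Q = ΔT/ΣR = (22.5 °C − 4.79 °C)/0.007214 = 2450 W

Q = 2.45 kW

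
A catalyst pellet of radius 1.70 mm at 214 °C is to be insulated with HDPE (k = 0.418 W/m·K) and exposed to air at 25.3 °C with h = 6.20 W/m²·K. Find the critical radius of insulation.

For a sphere, r_cr = 2k_ins/h = 2·0.418/6.20 = 0.135 m = 13.5 cm

r_cr = 13.5 cm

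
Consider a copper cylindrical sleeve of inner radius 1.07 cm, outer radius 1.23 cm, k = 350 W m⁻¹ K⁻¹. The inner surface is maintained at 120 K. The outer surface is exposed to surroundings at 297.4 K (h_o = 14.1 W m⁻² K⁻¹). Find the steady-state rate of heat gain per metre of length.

Series thermal resistances, inner to outer:
  R'_copper = ln(0.0123/0.0107)/(2πk) = 0.1394/(2π·350) = 6.337×10^-5 m·K/W
  R'_conv,out = 1/(2πr h) = 1/(2π·0.0123·14.1) = 0.9177 m·K/W
ΣR = 6.337×10^-5 + 0.9177 = 0.9178 m·K/W
Q' = ΔT/ΣR = (120 K − 297.4 K)/0.9178 = -193 W/m
(Negative Q' ⇒ heat flows inward; heat gain = 193 W/m.)

Q' = 193 W/m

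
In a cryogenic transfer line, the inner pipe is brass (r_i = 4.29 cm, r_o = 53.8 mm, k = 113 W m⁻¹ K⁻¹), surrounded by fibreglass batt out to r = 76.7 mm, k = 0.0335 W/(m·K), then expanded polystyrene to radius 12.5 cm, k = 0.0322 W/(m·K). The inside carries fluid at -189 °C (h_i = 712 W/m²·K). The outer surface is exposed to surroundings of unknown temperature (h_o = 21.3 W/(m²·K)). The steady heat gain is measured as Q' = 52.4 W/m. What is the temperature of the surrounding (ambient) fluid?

T_out = 29.2 °C

Sum the resistances:
  R'_conv,in = 1/(2πr h) = 1/(2π·0.0429·712) = 0.005211 m·K/W
  R'_brass = ln(0.0538/0.0429)/(2πk) = 0.2264/(2π·113) = 3.189×10^-4 m·K/W
  R'_fibreglass batt = ln(0.0767/0.0538)/(2πk) = 0.3546/(2π·0.0335) = 1.685 m·K/W
  R'_expanded polystyrene = ln(0.125/0.0767)/(2πk) = 0.4884/(2π·0.0322) = 2.414 m·K/W
  R'_conv,out = 1/(2πr h) = 1/(2π·0.125·21.3) = 0.05978 m·K/W
ΣR = 4.164 m·K/W
ΔT = Q'·ΣR = 52.4 × 4.164 = 218.2 K
Heat flows inward, so T_out = T_in + ΔT = -189 + 218.2 = 29.2 °C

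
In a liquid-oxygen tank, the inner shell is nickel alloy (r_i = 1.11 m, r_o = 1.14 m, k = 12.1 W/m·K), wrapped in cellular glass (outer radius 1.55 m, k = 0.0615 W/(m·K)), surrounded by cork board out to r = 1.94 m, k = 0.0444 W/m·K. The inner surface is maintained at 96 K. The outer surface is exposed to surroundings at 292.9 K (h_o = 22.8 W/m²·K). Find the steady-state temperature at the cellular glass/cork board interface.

T = 206.8 K

Treat each layer as a resistance in series:
  R_nickel alloy = (1/1.11 − 1/1.14)/(4πk) = 0.02371/(4π·12.1) = 1.559×10^-4 K/W
  R_cellular glass = (1/1.14 − 1/1.55)/(4πk) = 0.2320/(4π·0.0615) = 0.3002 K/W
  R_cork board = (1/1.55 − 1/1.94)/(4πk) = 0.1297/(4π·0.0444) = 0.2325 K/W
  R_conv,out = 1/(4πr²h) = 1/(4π·1.94²·22.8) = 9.274×10^-4 K/W
ΣR = 1.559×10^-4 + 0.3002 + 0.2325 + 9.274×10^-4 = 0.5338 K/W
Q = ΔT/ΣR = (96 K − 292.9 K)/0.5338 = -368.9 W
From the inner boundary to the cellular glass/cork board interface, ΣR_partial = 0.3004 K/W.
T_interface = T_in − Q·ΣR_partial = 96 K − (-368.9)(0.3004) = 206.8 K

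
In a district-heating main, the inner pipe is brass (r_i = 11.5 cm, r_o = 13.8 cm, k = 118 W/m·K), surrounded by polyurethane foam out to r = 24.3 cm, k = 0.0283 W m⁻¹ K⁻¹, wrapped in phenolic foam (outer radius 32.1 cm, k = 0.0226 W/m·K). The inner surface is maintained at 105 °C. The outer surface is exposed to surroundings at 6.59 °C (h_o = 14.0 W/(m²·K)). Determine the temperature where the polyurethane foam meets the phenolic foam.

T = 44.5 °C

Series thermal resistances, inner to outer:
  R'_brass = ln(0.138/0.115)/(2πk) = 0.1823/(2π·118) = 2.459×10^-4 m·K/W
  R'_polyurethane foam = ln(0.243/0.138)/(2πk) = 0.5658/(2π·0.0283) = 3.182 m·K/W
  R'_phenolic foam = ln(0.321/0.243)/(2πk) = 0.2784/(2π·0.0226) = 1.960 m·K/W
  R'_conv,out = 1/(2πr h) = 1/(2π·0.321·14.0) = 0.03541 m·K/W
ΣR = 2.459×10^-4 + 3.182 + 1.960 + 0.03541 = 5.178 m·K/W
Q' = ΔT/ΣR = (105 °C − 6.59 °C)/5.178 = 19.01 W/m
From the inner boundary to the polyurethane foam/phenolic foam interface, ΣR_partial = 3.182 m·K/W.
T_interface = T_in − Q'·ΣR_partial = 105 °C − (19.01)(3.182) = 44.5 °C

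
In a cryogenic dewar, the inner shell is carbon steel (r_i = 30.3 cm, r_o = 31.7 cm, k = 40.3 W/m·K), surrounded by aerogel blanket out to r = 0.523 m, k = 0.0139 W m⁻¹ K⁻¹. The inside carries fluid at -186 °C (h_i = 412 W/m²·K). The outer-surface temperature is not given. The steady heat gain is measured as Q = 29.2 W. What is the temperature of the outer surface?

T_out = 21.8 °C

Series resistances:
  R_conv,in = 1/(4πr²h) = 1/(4π·0.303²·412) = 0.002104 K/W
  R_carbon steel = (1/0.303 − 1/0.317)/(4πk) = 0.1458/(4π·40.3) = 2.878×10^-4 K/W
  R_aerogel blanket = (1/0.317 − 1/0.523)/(4πk) = 1.243/(4π·0.0139) = 7.113 K/W
ΣR = 7.116 K/W
ΔT = Q·ΣR = 29.2 × 7.116 = 207.8 K
Heat flows inward, so T_out = T_in + ΔT = -186 + 207.8 = 21.8 °C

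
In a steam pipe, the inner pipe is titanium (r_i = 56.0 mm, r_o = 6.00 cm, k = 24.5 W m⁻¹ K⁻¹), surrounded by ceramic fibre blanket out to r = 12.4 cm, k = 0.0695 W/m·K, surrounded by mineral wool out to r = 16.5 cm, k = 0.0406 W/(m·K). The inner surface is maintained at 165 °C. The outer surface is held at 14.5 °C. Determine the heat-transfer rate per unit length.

Q' = 54.1 W/m

Resistance network (inner→outer):
  R'_titanium = ln(0.0600/0.0560)/(2πk) = 0.06899/(2π·24.5) = 4.482×10^-4 m·K/W
  R'_ceramic fibre blanket = ln(0.124/0.0600)/(2πk) = 0.7259/(2π·0.0695) = 1.662 m·K/W
  R'_mineral wool = ln(0.165/0.124)/(2πk) = 0.2857/(2π·0.0406) = 1.120 m·K/W
ΣR = 4.482×10^-4 + 1.662 + 1.120 = 2.782 m·K/W
Q' = ΔT/ΣR = (165 °C − 14.5 °C)/2.782 = 54.1 W/m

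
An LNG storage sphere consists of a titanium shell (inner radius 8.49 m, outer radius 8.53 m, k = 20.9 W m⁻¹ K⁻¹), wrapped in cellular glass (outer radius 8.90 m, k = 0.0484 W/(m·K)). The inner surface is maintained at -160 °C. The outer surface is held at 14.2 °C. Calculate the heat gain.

Q = 21.7 kW

Resistance network (inner→outer):
  R_titanium = (1/8.49 − 1/8.53)/(4πk) = 5.523×10^-4/(4π·20.9) = 2.103×10^-6 K/W
  R_cellular glass = (1/8.53 − 1/8.90)/(4πk) = 0.004874/(4π·0.0484) = 0.008013 K/W
ΣR = 2.103×10^-6 + 0.008013 = 0.008015 K/W
Q = ΔT/ΣR = (-160 °C − 14.2 °C)/0.008015 = -21700 W
(Negative Q ⇒ heat flows inward; heat gain = 21700 W.)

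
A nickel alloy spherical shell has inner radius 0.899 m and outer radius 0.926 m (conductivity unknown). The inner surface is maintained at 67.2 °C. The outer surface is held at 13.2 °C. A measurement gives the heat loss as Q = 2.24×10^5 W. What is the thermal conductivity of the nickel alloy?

k = 10.7 W/m·K

ΣR = ΔT/Q = |67.2 − 13.2|/2.24×10^5 = 2.411×10^-4 K/W
(1/r₁−1/r₂)/(4πk) = 2.411×10^-4 ⇒ k = 0.03243/(4π·2.411×10^-4) = 10.7 W/m·K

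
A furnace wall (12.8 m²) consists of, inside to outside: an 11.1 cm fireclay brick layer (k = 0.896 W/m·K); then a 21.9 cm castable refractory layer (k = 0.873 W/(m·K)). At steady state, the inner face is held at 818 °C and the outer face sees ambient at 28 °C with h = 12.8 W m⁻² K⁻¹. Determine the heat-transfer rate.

Series thermal resistances, inner to outer:
  R_fireclay brick = L/(kA) = 0.111/(0.896·12.8) = 0.009678 K/W
  R_castable refractory = L/(kA) = 0.219/(0.873·12.8) = 0.01960 K/W
  R_conv,out = 1/(hA) = 1/(12.8·12.8) = 0.006104 K/W
ΣR = 0.009678 + 0.01960 + 0.006104 = 0.03538 K/W
Q = ΔT/ΣR = (818 °C − 28 °C)/0.03538 = 22300 W

Q = 22.3 kW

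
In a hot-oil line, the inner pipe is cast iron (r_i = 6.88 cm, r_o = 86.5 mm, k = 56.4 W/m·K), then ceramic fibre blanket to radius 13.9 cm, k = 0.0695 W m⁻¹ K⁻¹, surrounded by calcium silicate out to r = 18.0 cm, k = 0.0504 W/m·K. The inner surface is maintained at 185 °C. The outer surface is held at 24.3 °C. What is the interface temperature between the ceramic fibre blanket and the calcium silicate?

T = 93.2 °C

Resistance network (inner→outer):
  R'_cast iron = ln(0.0865/0.0688)/(2πk) = 0.2289/(2π·56.4) = 6.460×10^-4 m·K/W
  R'_ceramic fibre blanket = ln(0.139/0.0865)/(2πk) = 0.4743/(2π·0.0695) = 1.086 m·K/W
  R'_calcium silicate = ln(0.180/0.139)/(2πk) = 0.2585/(2π·0.0504) = 0.8162 m·K/W
ΣR = 6.460×10^-4 + 1.086 + 0.8162 = 1.903 m·K/W
Q' = ΔT/ΣR = (185 °C − 24.3 °C)/1.903 = 84.45 W/m
From the inner boundary to the ceramic fibre blanket/calcium silicate interface, ΣR_partial = 1.087 m·K/W.
T_interface = T_in − Q'·ΣR_partial = 185 °C − (84.45)(1.087) = 93.2 °C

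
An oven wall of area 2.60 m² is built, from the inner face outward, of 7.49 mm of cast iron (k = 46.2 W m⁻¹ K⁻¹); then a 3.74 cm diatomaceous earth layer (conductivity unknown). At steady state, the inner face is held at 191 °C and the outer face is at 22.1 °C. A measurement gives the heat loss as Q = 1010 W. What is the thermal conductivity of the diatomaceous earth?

k = 0.0861 W/m·K

ΣR = ΔT/Q = |191 − 22.1|/1010 = 0.1672 K/W
Known resistances:
  R_cast iron = L/(kA) = 0.00749/(46.2·2.60) = 6.235×10^-5 K/W
R_diatomaceous earth = ΣR − ΣR_known = 0.1672 − 6.235×10^-5 = 0.1671 K/W
L/(kA) = 0.1671 ⇒ k = 0.0374/(0.1671·2.60) = 0.0861 W/m·K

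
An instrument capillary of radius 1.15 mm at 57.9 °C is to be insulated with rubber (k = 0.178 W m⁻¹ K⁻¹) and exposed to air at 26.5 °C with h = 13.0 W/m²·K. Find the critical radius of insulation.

r_cr = 1.37 cm

For a cylinder, r_cr = k_ins/h = 0.178/13.0 = 0.0137 m = 1.37 cm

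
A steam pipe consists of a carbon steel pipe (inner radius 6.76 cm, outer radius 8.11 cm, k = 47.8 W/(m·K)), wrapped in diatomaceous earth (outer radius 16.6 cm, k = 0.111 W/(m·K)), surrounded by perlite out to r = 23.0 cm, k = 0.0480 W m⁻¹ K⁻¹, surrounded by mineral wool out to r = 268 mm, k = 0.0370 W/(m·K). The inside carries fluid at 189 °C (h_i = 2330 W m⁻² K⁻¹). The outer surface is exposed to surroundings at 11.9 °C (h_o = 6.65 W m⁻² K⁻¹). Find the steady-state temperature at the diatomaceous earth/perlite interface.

Treat each layer as a resistance in series:
  R'_conv,in = 1/(2πr h) = 1/(2π·0.0676·2330) = 0.001010 m·K/W
  R'_carbon steel = ln(0.0811/0.0676)/(2πk) = 0.1821/(2π·47.8) = 6.062×10^-4 m·K/W
  R'_diatomaceous earth = ln(0.166/0.0811)/(2πk) = 0.7163/(2π·0.111) = 1.027 m·K/W
  R'_perlite = ln(0.230/0.166)/(2πk) = 0.3261/(2π·0.0480) = 1.081 m·K/W
  R'_mineral wool = ln(0.268/0.230)/(2πk) = 0.1529/(2π·0.0370) = 0.6577 m·K/W
  R'_conv,out = 1/(2πr h) = 1/(2π·0.268·6.65) = 0.08930 m·K/W
ΣR = 0.001010 + 6.062×10^-4 + 1.027 + 1.081 + 0.6577 + 0.08930 = 2.857 m·K/W
Q' = ΔT/ΣR = (189 °C − 11.9 °C)/2.857 = 61.99 W/m
From the inner boundary to the diatomaceous earth/perlite interface, ΣR_partial = 1.029 m·K/W.
T_interface = T_in − Q'·ΣR_partial = 189 °C − (61.99)(1.029) = 125 °C

T = 125 °C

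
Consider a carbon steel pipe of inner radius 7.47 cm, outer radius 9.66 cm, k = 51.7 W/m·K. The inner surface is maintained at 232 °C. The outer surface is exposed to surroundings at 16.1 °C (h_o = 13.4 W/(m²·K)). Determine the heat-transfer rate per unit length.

Q' = 1740 W/m

Series thermal resistances, inner to outer:
  R'_carbon steel = ln(0.0966/0.0747)/(2πk) = 0.2571/(2π·51.7) = 7.915×10^-4 m·K/W
  R'_conv,out = 1/(2πr h) = 1/(2π·0.0966·13.4) = 0.1230 m·K/W
ΣR = 7.915×10^-4 + 0.1230 = 0.1238 m·K/W
Q' = ΔT/ΣR = (232 °C − 16.1 °C)/0.1238 = 1740 W/m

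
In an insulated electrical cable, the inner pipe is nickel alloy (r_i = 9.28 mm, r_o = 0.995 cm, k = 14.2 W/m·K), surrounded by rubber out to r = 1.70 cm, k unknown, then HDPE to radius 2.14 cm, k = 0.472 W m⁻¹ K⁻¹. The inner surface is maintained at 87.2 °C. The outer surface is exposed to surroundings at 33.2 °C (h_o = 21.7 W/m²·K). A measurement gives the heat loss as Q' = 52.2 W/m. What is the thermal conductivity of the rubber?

k = 0.139 W/m·K

ΣR = ΔT/Q' = |87.2 − 33.2|/52.2 = 1.034 m·K/W
Known resistances:
  R'_nickel alloy = ln(0.00995/0.00928)/(2πk) = 0.06971/(2π·14.2) = 7.813×10^-4 m·K/W
  R'_HDPE = ln(0.0214/0.0170)/(2πk) = 0.2302/(2π·0.472) = 0.07761 m·K/W
  R'_conv,out = 1/(2πr h) = 1/(2π·0.0214·21.7) = 0.3427 m·K/W
R_rubber = ΣR − ΣR_known = 1.034 − 0.4211 = 0.6129 m·K/W
ln(r₂/r₁)/(2πk) = 0.6129 ⇒ k = 0.5356/(2π·0.6129) = 0.139 W/m·K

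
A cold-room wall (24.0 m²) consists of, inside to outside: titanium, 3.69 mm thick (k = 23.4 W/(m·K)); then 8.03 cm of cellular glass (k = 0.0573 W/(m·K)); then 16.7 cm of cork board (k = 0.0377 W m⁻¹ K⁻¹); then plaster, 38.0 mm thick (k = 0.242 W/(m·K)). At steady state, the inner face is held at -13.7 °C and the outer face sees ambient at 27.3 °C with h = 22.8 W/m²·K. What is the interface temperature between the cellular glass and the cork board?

Treat each layer as a resistance in series:
  R_titanium = L/(kA) = 0.00369/(23.4·24.0) = 6.571×10^-6 K/W
  R_cellular glass = L/(kA) = 0.0803/(0.0573·24.0) = 0.05839 K/W
  R_cork board = L/(kA) = 0.167/(0.0377·24.0) = 0.1846 K/W
  R_plaster = L/(kA) = 0.0380/(0.242·24.0) = 0.006543 K/W
  R_conv,out = 1/(hA) = 1/(22.8·24.0) = 0.001827 K/W
ΣR = 6.571×10^-6 + 0.05839 + 0.1846 + 0.006543 + 0.001827 = 0.2514 K/W
Q = ΔT/ΣR = (-13.7 °C − 27.3 °C)/0.2514 = -163.1 W
From the inner boundary to the cellular glass/cork board interface, ΣR_partial = 0.05840 K/W.
T_interface = T_in − Q·ΣR_partial = -13.7 °C − (-163.1)(0.05840) = -4.17 °C

T = -4.17 °C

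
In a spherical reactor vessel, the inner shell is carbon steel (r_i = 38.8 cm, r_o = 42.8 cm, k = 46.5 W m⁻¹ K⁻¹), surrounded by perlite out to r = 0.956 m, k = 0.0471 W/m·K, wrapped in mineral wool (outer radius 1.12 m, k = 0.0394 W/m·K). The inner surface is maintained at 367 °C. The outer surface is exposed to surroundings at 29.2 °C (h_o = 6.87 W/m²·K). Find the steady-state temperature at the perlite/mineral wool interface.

T = 72.3 °C

Resistance network (inner→outer):
  R_carbon steel = (1/0.388 − 1/0.428)/(4πk) = 0.2409/(4π·46.5) = 4.122×10^-4 K/W
  R_perlite = (1/0.428 − 1/0.956)/(4πk) = 1.290/(4π·0.0471) = 2.180 K/W
  R_mineral wool = (1/0.956 − 1/1.12)/(4πk) = 0.1532/(4π·0.0394) = 0.3094 K/W
  R_conv,out = 1/(4πr²h) = 1/(4π·1.12²·6.87) = 0.009234 K/W
ΣR = 4.122×10^-4 + 2.180 + 0.3094 + 0.009234 = 2.499 K/W
Q = ΔT/ΣR = (367 °C − 29.2 °C)/2.499 = 135.2 W
From the inner boundary to the perlite/mineral wool interface, ΣR_partial = 2.180 K/W.
T_interface = T_in − Q·ΣR_partial = 367 °C − (135.2)(2.180) = 72.3 °C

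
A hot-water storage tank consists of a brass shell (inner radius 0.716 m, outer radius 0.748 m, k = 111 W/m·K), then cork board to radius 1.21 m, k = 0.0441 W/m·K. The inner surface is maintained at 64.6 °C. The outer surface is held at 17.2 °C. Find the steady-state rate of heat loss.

Q = 51.5 W

Resistance network (inner→outer):
  R_brass = (1/0.716 − 1/0.748)/(4πk) = 0.05975/(4π·111) = 4.284×10^-5 K/W
  R_cork board = (1/0.748 − 1/1.21)/(4πk) = 0.5105/(4π·0.0441) = 0.9211 K/W
ΣR = 4.284×10^-5 + 0.9211 = 0.9211 K/W
Q = ΔT/ΣR = (64.6 °C − 17.2 °C)/0.9211 = 51.5 W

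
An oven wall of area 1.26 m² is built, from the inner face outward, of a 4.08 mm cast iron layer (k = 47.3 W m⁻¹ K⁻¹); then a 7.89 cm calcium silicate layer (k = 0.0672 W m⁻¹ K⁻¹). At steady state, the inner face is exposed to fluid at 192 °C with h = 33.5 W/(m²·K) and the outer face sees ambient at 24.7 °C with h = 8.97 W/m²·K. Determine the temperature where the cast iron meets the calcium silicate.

T = 188 °C

Treat each layer as a resistance in series:
  R_conv,in = 1/(hA) = 1/(33.5·1.26) = 0.02369 K/W
  R_cast iron = L/(kA) = 0.00408/(47.3·1.26) = 6.846×10^-5 K/W
  R_calcium silicate = L/(kA) = 0.0789/(0.0672·1.26) = 0.9318 K/W
  R_conv,out = 1/(hA) = 1/(8.97·1.26) = 0.08848 K/W
ΣR = 0.02369 + 6.846×10^-5 + 0.9318 + 0.08848 = 1.044 K/W
Q = ΔT/ΣR = (192 °C − 24.7 °C)/1.044 = 160.2 W
From the inner boundary to the cast iron/calcium silicate interface, ΣR_partial = 0.02376 K/W.
T_interface = T_in − Q·ΣR_partial = 192 °C − (160.2)(0.02376) = 188 °C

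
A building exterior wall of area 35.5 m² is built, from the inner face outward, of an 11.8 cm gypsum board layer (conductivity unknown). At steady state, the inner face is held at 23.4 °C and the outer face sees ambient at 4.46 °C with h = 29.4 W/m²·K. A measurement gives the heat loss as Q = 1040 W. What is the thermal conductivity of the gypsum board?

ΣR = ΔT/Q = |23.4 − 4.46|/1040 = 0.01821 K/W
Known resistances:
  R_conv,out = 1/(hA) = 1/(29.4·35.5) = 9.581×10^-4 K/W
R_gypsum board = ΣR − ΣR_known = 0.01821 − 9.581×10^-4 = 0.01725 K/W
L/(kA) = 0.01725 ⇒ k = 0.118/(0.01725·35.5) = 0.193 W/m·K

k = 0.193 W/m·K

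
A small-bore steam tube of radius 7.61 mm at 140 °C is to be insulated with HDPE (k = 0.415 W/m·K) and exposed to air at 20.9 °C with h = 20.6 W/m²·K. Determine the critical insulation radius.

For a cylinder, r_cr = k_ins/h = 0.415/20.6 = 0.0201 m = 2.01 cm

r_cr = 2.01 cm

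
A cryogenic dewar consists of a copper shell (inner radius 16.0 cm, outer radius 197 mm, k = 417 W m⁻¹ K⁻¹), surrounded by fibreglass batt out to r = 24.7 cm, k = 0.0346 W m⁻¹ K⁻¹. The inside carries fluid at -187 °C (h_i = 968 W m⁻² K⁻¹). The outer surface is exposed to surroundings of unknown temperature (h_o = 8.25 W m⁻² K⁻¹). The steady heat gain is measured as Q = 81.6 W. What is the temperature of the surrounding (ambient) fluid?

T_out = 19.0 °C

Series resistances:
  R_conv,in = 1/(4πr²h) = 1/(4π·0.160²·968) = 0.003211 K/W
  R_copper = (1/0.160 − 1/0.197)/(4πk) = 1.174/(4π·417) = 2.240×10^-4 K/W
  R_fibreglass batt = (1/0.197 − 1/0.247)/(4πk) = 1.028/(4π·0.0346) = 2.363 K/W
  R_conv,out = 1/(4πr²h) = 1/(4π·0.247²·8.25) = 0.1581 K/W
ΣR = 2.525 K/W
ΔT = Q·ΣR = 81.6 × 2.525 = 206.0 K
Heat flows inward, so T_out = T_in + ΔT = -187 + 206.0 = 19.0 °C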